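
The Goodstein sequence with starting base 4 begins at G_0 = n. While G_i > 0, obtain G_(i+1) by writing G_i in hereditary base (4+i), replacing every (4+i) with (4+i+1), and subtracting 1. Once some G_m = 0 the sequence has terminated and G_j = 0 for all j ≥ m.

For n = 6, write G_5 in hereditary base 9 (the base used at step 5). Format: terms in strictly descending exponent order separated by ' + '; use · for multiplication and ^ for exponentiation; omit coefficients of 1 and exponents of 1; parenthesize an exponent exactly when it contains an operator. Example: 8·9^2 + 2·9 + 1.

i=0: 6 = 4 + 2 (b=4); 4→5: 5 + 2 = 7; 7−1 = 6
i=1: 6 = 5 + 1 (b=5); 5→6: 6 + 1 = 7; 7−1 = 6
i=2: 6 = 6 (b=6); 6→7: 7 = 7; 7−1 = 6
i=3: 6 = 6 (b=7); 7→8: 6 = 6; 6−1 = 5
i=4: 5 = 5 (b=8); 8→9: 5 = 5; 5−1 = 4
i=5: 4 = 4 (b=9); 9→10: 4 = 4; 4−1 = 3

4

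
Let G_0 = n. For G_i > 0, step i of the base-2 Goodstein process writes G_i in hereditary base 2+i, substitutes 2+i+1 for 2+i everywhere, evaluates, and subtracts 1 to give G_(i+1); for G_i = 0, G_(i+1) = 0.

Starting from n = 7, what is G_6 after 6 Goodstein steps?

16777215

G_0 = 7. HB_2(7) = 2^2 + 2 + 1. Bump = 31. G_1 = 30.
G_1 = 30. HB_3(30) = 3^3 + 3. Bump = 260. G_2 = 259.
G_2 = 259. HB_4(259) = 4^4 + 3. Bump = 3128. G_3 = 3127.
G_3 = 3127. HB_5(3127) = 5^5 + 2. Bump = 46658. G_4 = 46657.
G_4 = 46657. HB_6(46657) = 6^6 + 1. Bump = 823544. G_5 = 823543.
G_5 = 823543. HB_7(823543) = 7^7. Bump = 16777216. G_6 = 16777215.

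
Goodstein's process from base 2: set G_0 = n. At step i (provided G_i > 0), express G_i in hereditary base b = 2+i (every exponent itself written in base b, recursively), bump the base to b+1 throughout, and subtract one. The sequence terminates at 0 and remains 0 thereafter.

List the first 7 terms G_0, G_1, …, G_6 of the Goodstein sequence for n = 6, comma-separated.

6, 29, 257, 3125, 46655, 98039, 187243

step 0: 6 = 2^2 + 2; sub 3 for 2: 3^3 + 3; = 30; G_1 = 30−1 = 29
step 1: 29 = 3^3 + 2; sub 4 for 3: 4^4 + 2; = 258; G_2 = 258−1 = 257
step 2: 257 = 4^4 + 1; sub 5 for 4: 5^5 + 1; = 3126; G_3 = 3126−1 = 3125
step 3: 3125 = 5^5; sub 6 for 5: 6^6; = 46656; G_4 = 46656−1 = 46655
step 4: 46655 = 5·6^5 + 5·6^4 + 5·6^3 + 5·6^2 + 5·6 + 5; sub 7 for 6: 5·7^5 + 5·7^4 + 5·7^3 + 5·7^2 + 5·7 + 5; = 98040; G_5 = 98040−1 = 98039
step 5: 98039 = 5·7^5 + 5·7^4 + 5·7^3 + 5·7^2 + 5·7 + 4; sub 8 for 7: 5·8^5 + 5·8^4 + 5·8^3 + 5·8^2 + 5·8 + 4; = 187244; G_6 = 187244−1 = 187243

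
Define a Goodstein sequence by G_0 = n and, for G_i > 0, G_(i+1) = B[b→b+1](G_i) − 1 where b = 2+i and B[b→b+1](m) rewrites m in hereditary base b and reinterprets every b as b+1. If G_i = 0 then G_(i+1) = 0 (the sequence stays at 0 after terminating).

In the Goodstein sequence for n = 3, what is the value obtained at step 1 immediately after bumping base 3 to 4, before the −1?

i=0: 3 = 2 + 1 (b=2); 2→3: 3 + 1 = 4; 4−1 = 3
i=1: 3 = 3 (b=3); 3→4: 4 = 4; 4−1 = 3

4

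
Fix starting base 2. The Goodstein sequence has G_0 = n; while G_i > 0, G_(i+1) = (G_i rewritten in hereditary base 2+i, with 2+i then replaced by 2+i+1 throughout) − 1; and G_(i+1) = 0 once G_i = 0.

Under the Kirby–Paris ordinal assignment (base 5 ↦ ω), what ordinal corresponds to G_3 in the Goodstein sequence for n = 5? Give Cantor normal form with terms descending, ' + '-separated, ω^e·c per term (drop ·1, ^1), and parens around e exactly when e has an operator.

step 0: 5 = 2^2 + 1; sub 3 for 2: 3^3 + 1; = 28; G_1 = 28−1 = 27
step 1: 27 = 3^3; sub 4 for 3: 4^4; = 256; G_2 = 256−1 = 255
step 2: 255 = 3·4^3 + 3·4^2 + 3·4 + 3; sub 5 for 4: 3·5^3 + 3·5^2 + 3·5 + 3; = 468; G_3 = 468−1 = 467
step 3: 467 = 3·5^3 + 3·5^2 + 3·5 + 2; sub 6 for 5: 3·6^3 + 3·6^2 + 3·6 + 2; = 776; G_4 = 776−1 = 775

ω^3·3 + ω^2·3 + ω·3 + 2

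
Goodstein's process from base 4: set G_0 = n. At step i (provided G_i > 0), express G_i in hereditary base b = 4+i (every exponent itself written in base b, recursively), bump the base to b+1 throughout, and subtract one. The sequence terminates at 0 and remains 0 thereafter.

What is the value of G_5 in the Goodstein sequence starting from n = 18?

G_0 = 18. HB_4(18) = 4^2 + 2. Bump = 27. G_1 = 26.
G_1 = 26. HB_5(26) = 5^2 + 1. Bump = 37. G_2 = 36.
G_2 = 36. HB_6(36) = 6^2. Bump = 49. G_3 = 48.
G_3 = 48. HB_7(48) = 6·7 + 6. Bump = 54. G_4 = 53.
G_4 = 53. HB_8(53) = 6·8 + 5. Bump = 59. G_5 = 58.
G_5 = 58. HB_9(58) = 6·9 + 4. Bump = 64. G_6 = 63.

58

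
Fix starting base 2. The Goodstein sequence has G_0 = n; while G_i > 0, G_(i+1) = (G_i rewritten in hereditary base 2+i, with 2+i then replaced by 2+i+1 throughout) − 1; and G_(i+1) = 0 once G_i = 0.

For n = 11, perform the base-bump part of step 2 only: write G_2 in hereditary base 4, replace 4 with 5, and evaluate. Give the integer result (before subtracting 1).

11 —HB2→ 2^(2 + 1) + 2 + 1 —bump→ 3^(3 + 1) + 3 + 1 = 85 —(−1)→ 84
84 —HB3→ 3^(3 + 1) + 3 —bump→ 4^(4 + 1) + 4 = 1028 —(−1)→ 1027
1027 —HB4→ 4^(4 + 1) + 3 —bump→ 5^(5 + 1) + 3 = 15628 —(−1)→ 15627

15628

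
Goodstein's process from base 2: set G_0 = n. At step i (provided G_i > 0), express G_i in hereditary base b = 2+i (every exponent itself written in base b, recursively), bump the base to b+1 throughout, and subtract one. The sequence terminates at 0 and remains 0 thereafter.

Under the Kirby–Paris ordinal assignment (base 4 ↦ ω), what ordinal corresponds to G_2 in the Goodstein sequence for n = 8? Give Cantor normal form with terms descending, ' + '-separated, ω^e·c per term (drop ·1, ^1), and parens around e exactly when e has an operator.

ω^ω·2 + ω^2·2 + ω·2 + 1

G_0 = 8. HB_2(8) = 2^(2 + 1). Bump = 81. G_1 = 80.
G_1 = 80. HB_3(80) = 2·3^3 + 2·3^2 + 2·3 + 2. Bump = 554. G_2 = 553.
G_2 = 553. HB_4(553) = 2·4^4 + 2·4^2 + 2·4 + 1. Bump = 6311. G_3 = 6310.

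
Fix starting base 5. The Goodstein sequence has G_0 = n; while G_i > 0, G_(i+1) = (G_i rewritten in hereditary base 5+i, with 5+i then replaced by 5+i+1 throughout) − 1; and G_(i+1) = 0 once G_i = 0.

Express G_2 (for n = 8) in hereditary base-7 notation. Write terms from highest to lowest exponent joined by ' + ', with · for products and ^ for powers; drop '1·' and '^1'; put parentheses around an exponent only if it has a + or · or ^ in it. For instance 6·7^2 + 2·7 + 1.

G_0=8  [base 5] 5 + 3  →[5↦6]→  6 + 3 = 9  −1 ⇒ G_1=8
G_1=8  [base 6] 6 + 2  →[6↦7]→  7 + 2 = 9  −1 ⇒ G_2=8
G_2=8  [base 7] 7 + 1  →[7↦8]→  8 + 1 = 9  −1 ⇒ G_3=8

7 + 1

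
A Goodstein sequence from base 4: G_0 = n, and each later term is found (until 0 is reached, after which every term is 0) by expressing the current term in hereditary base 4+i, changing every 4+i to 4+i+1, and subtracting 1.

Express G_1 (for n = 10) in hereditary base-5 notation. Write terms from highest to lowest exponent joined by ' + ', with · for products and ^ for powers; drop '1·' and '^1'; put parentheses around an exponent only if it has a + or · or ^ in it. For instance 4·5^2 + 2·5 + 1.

step 0: 10 = 2·4 + 2; sub 5 for 4: 2·5 + 2; = 12; G_1 = 12−1 = 11
step 1: 11 = 2·5 + 1; sub 6 for 5: 2·6 + 1; = 13; G_2 = 13−1 = 12

2·5 + 1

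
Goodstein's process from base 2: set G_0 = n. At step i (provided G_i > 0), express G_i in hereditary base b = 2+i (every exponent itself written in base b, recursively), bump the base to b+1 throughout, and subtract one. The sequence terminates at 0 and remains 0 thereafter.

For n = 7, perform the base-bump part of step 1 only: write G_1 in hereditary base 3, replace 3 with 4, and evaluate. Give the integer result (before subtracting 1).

260

i=0: 7 = 2^2 + 2 + 1 (b=2); 2→3: 3^3 + 3 + 1 = 31; 31−1 = 30
i=1: 30 = 3^3 + 3 (b=3); 3→4: 4^4 + 4 = 260; 260−1 = 259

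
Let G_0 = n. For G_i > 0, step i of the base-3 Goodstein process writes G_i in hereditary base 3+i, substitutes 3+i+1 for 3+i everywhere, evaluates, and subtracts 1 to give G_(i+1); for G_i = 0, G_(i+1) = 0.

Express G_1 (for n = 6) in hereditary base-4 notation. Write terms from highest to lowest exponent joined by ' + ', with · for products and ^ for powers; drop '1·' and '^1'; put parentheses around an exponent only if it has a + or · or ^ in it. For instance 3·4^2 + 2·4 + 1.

4 + 3

[0] 6 ≡ 2·3 (base 3). Lift 4: 8. −1: 7.
[1] 7 ≡ 4 + 3 (base 4). Lift 5: 8. −1: 7.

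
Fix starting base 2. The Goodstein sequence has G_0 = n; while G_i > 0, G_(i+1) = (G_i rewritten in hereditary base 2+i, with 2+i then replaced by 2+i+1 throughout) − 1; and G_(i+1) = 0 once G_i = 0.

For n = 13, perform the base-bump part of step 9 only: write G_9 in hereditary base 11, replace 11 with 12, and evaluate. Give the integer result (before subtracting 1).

[0] 13 ≡ 2^(2 + 1) + 2^2 + 1 (base 2). Lift 3: 109. −1: 108.
[1] 108 ≡ 3^(3 + 1) + 3^3 (base 3). Lift 4: 1280. −1: 1279.
[2] 1279 ≡ 4^(4 + 1) + 3·4^3 + 3·4^2 + 3·4 + 3 (base 4). Lift 5: 16093. −1: 16092.
[3] 16092 ≡ 5^(5 + 1) + 3·5^3 + 3·5^2 + 3·5 + 2 (base 5). Lift 6: 280712. −1: 280711.
[4] 280711 ≡ 6^(6 + 1) + 3·6^3 + 3·6^2 + 3·6 + 1 (base 6). Lift 7: 5765999. −1: 5765998.
[5] 5765998 ≡ 7^(7 + 1) + 3·7^3 + 3·7^2 + 3·7 (base 7). Lift 8: 134219480. −1: 134219479.
[6] 134219479 ≡ 8^(8 + 1) + 3·8^3 + 3·8^2 + 2·8 + 7 (base 8). Lift 9: 3486786856. −1: 3486786855.
[7] 3486786855 ≡ 9^(9 + 1) + 3·9^3 + 3·9^2 + 2·9 + 6 (base 9). Lift 10: 100000003326. −1: 100000003325.
[8] 100000003325 ≡ 10^(10 + 1) + 3·10^3 + 3·10^2 + 2·10 + 5 (base 10). Lift 11: 3138428381104. −1: 3138428381103.

106993205384716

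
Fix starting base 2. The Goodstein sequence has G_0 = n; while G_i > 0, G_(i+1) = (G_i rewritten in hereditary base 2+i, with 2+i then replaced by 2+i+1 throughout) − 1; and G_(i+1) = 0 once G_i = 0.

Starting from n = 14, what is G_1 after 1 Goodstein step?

G_0 = 14. HB_2(14) = 2^(2 + 1) + 2^2 + 2. Bump = 111. G_1 = 110.
G_1 = 110. HB_3(110) = 3^(3 + 1) + 3^3 + 2. Bump = 1282. G_2 = 1281.

110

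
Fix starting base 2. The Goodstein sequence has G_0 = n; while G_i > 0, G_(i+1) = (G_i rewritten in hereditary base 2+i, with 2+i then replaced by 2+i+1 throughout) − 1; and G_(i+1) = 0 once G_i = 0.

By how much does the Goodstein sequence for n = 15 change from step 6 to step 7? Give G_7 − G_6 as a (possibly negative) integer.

3373455337

i=0: 15 = 2^(2 + 1) + 2^2 + 2 + 1 (b=2); 2→3: 3^(3 + 1) + 3^3 + 3 + 1 = 112; 112−1 = 111
i=1: 111 = 3^(3 + 1) + 3^3 + 3 (b=3); 3→4: 4^(4 + 1) + 4^4 + 4 = 1284; 1284−1 = 1283
i=2: 1283 = 4^(4 + 1) + 4^4 + 3 (b=4); 4→5: 5^(5 + 1) + 5^5 + 3 = 18753; 18753−1 = 18752
i=3: 18752 = 5^(5 + 1) + 5^5 + 2 (b=5); 5→6: 6^(6 + 1) + 6^6 + 2 = 326594; 326594−1 = 326593
i=4: 326593 = 6^(6 + 1) + 6^6 + 1 (b=6); 6→7: 7^(7 + 1) + 7^7 + 1 = 6588345; 6588345−1 = 6588344
i=5: 6588344 = 7^(7 + 1) + 7^7 (b=7); 7→8: 8^(8 + 1) + 8^8 = 150994944; 150994944−1 = 150994943
i=6: 150994943 = 8^(8 + 1) + 7·8^7 + 7·8^6 + 7·8^5 + 7·8^4 + 7·8^3 + 7·8^2 + 7·8 + 7 (b=8); 8→9: 9^(9 + 1) + 7·9^7 + 7·9^6 + 7·9^5 + 7·9^4 + 7·9^3 + 7·9^2 + 7·9 + 7 = 3524450281; 3524450281−1 = 3524450280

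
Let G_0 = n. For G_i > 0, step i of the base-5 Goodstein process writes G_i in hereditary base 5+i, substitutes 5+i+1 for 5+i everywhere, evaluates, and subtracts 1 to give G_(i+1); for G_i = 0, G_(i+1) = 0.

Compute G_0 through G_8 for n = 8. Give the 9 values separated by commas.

8, 8, 8, 8, 8, 7, 6, 5, 4

8 —HB5→ 5 + 3 —bump→ 6 + 3 = 9 —(−1)→ 8
8 —HB6→ 6 + 2 —bump→ 7 + 2 = 9 —(−1)→ 8
8 —HB7→ 7 + 1 —bump→ 8 + 1 = 9 —(−1)→ 8
8 —HB8→ 8 —bump→ 9 = 9 —(−1)→ 8
8 —HB9→ 8 —bump→ 8 = 8 —(−1)→ 7
7 —HB10→ 7 —bump→ 7 = 7 —(−1)→ 6
6 —HB11→ 6 —bump→ 6 = 6 —(−1)→ 5
5 —HB12→ 5 —bump→ 5 = 5 —(−1)→ 4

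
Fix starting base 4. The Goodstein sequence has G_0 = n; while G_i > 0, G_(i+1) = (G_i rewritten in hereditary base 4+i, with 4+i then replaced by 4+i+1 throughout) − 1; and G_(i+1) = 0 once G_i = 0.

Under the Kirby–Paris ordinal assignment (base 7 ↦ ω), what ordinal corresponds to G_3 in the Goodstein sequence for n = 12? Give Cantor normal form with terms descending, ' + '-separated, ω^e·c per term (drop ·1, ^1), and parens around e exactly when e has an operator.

ω·2 + 2

[0] 12 ≡ 3·4 (base 4). Lift 5: 15. −1: 14.
[1] 14 ≡ 2·5 + 4 (base 5). Lift 6: 16. −1: 15.
[2] 15 ≡ 2·6 + 3 (base 6). Lift 7: 17. −1: 16.
[3] 16 ≡ 2·7 + 2 (base 7). Lift 8: 18. −1: 17.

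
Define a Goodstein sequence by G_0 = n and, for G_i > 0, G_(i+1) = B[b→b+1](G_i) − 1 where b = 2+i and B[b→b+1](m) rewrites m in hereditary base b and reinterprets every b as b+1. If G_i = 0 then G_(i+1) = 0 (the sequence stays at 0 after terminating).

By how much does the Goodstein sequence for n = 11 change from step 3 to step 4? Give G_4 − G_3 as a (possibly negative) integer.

264310

(0) 11|_2 = 2^(2 + 1) + 2 + 1 ↦ 3^(3 + 1) + 3 + 1|_3 = 85 ⇒ 84
(1) 84|_3 = 3^(3 + 1) + 3 ↦ 4^(4 + 1) + 4|_4 = 1028 ⇒ 1027
(2) 1027|_4 = 4^(4 + 1) + 3 ↦ 5^(5 + 1) + 3|_5 = 15628 ⇒ 15627
(3) 15627|_5 = 5^(5 + 1) + 2 ↦ 6^(6 + 1) + 2|_6 = 279938 ⇒ 279937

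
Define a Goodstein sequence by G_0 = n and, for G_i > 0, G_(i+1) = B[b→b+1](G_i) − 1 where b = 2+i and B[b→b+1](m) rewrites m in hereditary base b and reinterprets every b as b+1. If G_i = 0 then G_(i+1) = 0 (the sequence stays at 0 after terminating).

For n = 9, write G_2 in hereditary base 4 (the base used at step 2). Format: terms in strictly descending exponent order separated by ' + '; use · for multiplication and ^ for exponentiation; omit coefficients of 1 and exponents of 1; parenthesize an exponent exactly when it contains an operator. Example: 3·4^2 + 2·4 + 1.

(0) 9|_2 = 2^(2 + 1) + 1 ↦ 3^(3 + 1) + 1|_3 = 82 ⇒ 81
(1) 81|_3 = 3^(3 + 1) ↦ 4^(4 + 1)|_4 = 1024 ⇒ 1023
(2) 1023|_4 = 3·4^4 + 3·4^3 + 3·4^2 + 3·4 + 3 ↦ 3·5^5 + 3·5^3 + 3·5^2 + 3·5 + 3|_5 = 9843 ⇒ 9842

3·4^4 + 3·4^3 + 3·4^2 + 3·4 + 3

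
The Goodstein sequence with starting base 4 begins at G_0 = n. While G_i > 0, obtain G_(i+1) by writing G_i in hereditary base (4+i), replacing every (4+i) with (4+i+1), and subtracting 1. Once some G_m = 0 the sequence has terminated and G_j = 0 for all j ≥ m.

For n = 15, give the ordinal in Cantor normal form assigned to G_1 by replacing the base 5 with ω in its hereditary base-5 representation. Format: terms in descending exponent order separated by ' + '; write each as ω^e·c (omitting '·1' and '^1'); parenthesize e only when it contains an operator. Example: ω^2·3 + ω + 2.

ω·3 + 2

[0] 15 ≡ 3·4 + 3 (base 4). Lift 5: 18. −1: 17.
[1] 17 ≡ 3·5 + 2 (base 5). Lift 6: 20. −1: 19.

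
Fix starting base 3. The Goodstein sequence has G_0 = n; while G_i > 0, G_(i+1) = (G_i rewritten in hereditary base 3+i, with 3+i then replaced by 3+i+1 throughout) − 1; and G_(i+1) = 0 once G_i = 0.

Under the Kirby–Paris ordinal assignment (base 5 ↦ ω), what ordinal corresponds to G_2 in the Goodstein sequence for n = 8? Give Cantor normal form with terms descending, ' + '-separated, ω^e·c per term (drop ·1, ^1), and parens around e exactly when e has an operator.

ω·2

G_0=8  [base 3] 2·3 + 2  →[3↦4]→  2·4 + 2 = 10  −1 ⇒ G_1=9
G_1=9  [base 4] 2·4 + 1  →[4↦5]→  2·5 + 1 = 11  −1 ⇒ G_2=10
G_2=10  [base 5] 2·5  →[5↦6]→  2·6 = 12  −1 ⇒ G_3=11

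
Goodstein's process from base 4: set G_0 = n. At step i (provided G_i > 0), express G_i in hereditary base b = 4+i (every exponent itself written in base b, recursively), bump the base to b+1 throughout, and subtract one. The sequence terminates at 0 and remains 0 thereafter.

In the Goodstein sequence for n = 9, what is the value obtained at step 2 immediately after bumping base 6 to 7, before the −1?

G_0=9  [base 4] 2·4 + 1  →[4↦5]→  2·5 + 1 = 11  −1 ⇒ G_1=10
G_1=10  [base 5] 2·5  →[5↦6]→  2·6 = 12  −1 ⇒ G_2=11

12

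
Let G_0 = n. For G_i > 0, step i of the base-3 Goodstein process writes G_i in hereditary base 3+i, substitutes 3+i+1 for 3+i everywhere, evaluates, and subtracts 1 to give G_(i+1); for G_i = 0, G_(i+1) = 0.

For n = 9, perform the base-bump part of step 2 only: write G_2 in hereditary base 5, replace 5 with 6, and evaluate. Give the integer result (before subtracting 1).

G_0=9  [base 3] 3^2  →[3↦4]→  4^2 = 16  −1 ⇒ G_1=15
G_1=15  [base 4] 3·4 + 3  →[4↦5]→  3·5 + 3 = 18  −1 ⇒ G_2=17

20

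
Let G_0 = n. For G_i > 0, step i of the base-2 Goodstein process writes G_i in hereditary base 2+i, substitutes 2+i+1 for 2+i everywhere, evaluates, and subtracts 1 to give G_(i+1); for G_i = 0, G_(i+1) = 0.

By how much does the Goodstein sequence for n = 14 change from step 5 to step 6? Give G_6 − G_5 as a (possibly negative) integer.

128542131

base 2: 14 = 2^(2 + 1) + 2^2 + 2; at 3: 3^(3 + 1) + 3^3 + 3 = 111; next = 110
base 3: 110 = 3^(3 + 1) + 3^3 + 2; at 4: 4^(4 + 1) + 4^4 + 2 = 1282; next = 1281
base 4: 1281 = 4^(4 + 1) + 4^4 + 1; at 5: 5^(5 + 1) + 5^5 + 1 = 18751; next = 18750
base 5: 18750 = 5^(5 + 1) + 5^5; at 6: 6^(6 + 1) + 6^6 = 326592; next = 326591
base 6: 326591 = 6^(6 + 1) + 5·6^5 + 5·6^4 + 5·6^3 + 5·6^2 + 5·6 + 5; at 7: 7^(7 + 1) + 5·7^5 + 5·7^4 + 5·7^3 + 5·7^2 + 5·7 + 5 = 5862841; next = 5862840
base 7: 5862840 = 7^(7 + 1) + 5·7^5 + 5·7^4 + 5·7^3 + 5·7^2 + 5·7 + 4; at 8: 8^(8 + 1) + 5·8^5 + 5·8^4 + 5·8^3 + 5·8^2 + 5·8 + 4 = 134404972; next = 134404971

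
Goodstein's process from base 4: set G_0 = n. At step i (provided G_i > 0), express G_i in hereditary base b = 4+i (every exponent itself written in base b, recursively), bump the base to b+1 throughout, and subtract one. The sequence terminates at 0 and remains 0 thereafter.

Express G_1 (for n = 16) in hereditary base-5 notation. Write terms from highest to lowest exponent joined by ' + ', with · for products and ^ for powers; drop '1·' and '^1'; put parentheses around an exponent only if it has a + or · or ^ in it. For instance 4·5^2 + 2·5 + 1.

[0] 16 ≡ 4^2 (base 4). Lift 5: 25. −1: 24.
[1] 24 ≡ 4·5 + 4 (base 5). Lift 6: 28. −1: 27.

4·5 + 4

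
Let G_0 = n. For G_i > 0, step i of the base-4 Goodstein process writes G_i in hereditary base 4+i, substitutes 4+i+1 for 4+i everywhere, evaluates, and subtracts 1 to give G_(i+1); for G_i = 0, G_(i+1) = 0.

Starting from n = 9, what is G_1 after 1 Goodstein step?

i=0: 9 = 2·4 + 1 (b=4); 4→5: 2·5 + 1 = 11; 11−1 = 10
i=1: 10 = 2·5 (b=5); 5→6: 2·6 = 12; 12−1 = 11

10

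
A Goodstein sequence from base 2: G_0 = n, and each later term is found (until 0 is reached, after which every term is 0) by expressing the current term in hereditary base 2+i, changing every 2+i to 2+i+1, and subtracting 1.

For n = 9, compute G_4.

140743

i=0: 9 = 2^(2 + 1) + 1 (b=2); 2→3: 3^(3 + 1) + 1 = 82; 82−1 = 81
i=1: 81 = 3^(3 + 1) (b=3); 3→4: 4^(4 + 1) = 1024; 1024−1 = 1023
i=2: 1023 = 3·4^4 + 3·4^3 + 3·4^2 + 3·4 + 3 (b=4); 4→5: 3·5^5 + 3·5^3 + 3·5^2 + 3·5 + 3 = 9843; 9843−1 = 9842
i=3: 9842 = 3·5^5 + 3·5^3 + 3·5^2 + 3·5 + 2 (b=5); 5→6: 3·6^6 + 3·6^3 + 3·6^2 + 3·6 + 2 = 140744; 140744−1 = 140743
i=4: 140743 = 3·6^6 + 3·6^3 + 3·6^2 + 3·6 + 1 (b=6); 6→7: 3·7^7 + 3·7^3 + 3·7^2 + 3·7 + 1 = 2471827; 2471827−1 = 2471826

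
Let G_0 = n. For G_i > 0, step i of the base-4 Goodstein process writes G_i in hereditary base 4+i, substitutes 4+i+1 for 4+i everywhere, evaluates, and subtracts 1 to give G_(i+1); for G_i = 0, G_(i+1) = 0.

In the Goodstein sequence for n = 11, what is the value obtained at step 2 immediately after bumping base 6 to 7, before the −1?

step 0: 11 = 2·4 + 3; sub 5 for 4: 2·5 + 3; = 13; G_1 = 13−1 = 12
step 1: 12 = 2·5 + 2; sub 6 for 5: 2·6 + 2; = 14; G_2 = 14−1 = 13
step 2: 13 = 2·6 + 1; sub 7 for 6: 2·7 + 1; = 15; G_3 = 15−1 = 14

15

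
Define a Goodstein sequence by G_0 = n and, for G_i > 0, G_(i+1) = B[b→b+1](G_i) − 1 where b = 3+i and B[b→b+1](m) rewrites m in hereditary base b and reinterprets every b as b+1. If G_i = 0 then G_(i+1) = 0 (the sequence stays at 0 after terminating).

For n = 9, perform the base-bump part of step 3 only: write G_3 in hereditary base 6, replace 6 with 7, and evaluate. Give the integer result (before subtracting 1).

[0] 9 ≡ 3^2 (base 3). Lift 4: 16. −1: 15.
[1] 15 ≡ 3·4 + 3 (base 4). Lift 5: 18. −1: 17.
[2] 17 ≡ 3·5 + 2 (base 5). Lift 6: 20. −1: 19.
[3] 19 ≡ 3·6 + 1 (base 6). Lift 7: 22. −1: 21.

22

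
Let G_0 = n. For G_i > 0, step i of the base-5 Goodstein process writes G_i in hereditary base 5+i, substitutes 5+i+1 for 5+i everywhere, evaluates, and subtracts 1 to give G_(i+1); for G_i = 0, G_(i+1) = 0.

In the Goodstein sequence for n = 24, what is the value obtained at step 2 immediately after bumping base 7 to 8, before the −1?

G_0 = 24. HB_5(24) = 4·5 + 4. Bump = 28. G_1 = 27.
G_1 = 27. HB_6(27) = 4·6 + 3. Bump = 31. G_2 = 30.
G_2 = 30. HB_7(30) = 4·7 + 2. Bump = 34. G_3 = 33.

34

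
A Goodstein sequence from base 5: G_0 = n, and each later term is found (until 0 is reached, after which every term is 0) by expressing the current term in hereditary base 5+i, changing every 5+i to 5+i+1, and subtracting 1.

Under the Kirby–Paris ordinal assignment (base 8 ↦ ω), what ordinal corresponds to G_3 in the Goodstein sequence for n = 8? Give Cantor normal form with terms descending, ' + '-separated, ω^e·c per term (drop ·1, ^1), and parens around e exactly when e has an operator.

ω

step 0: 8 = 5 + 3; sub 6 for 5: 6 + 3; = 9; G_1 = 9−1 = 8
step 1: 8 = 6 + 2; sub 7 for 6: 7 + 2; = 9; G_2 = 9−1 = 8
step 2: 8 = 7 + 1; sub 8 for 7: 8 + 1; = 9; G_3 = 9−1 = 8
step 3: 8 = 8; sub 9 for 8: 9; = 9; G_4 = 9−1 = 8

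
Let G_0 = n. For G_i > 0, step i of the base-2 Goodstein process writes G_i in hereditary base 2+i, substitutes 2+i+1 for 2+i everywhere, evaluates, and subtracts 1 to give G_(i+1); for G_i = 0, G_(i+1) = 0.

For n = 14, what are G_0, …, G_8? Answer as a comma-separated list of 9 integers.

i=0: 14 = 2^(2 + 1) + 2^2 + 2 (b=2); 2→3: 3^(3 + 1) + 3^3 + 3 = 111; 111−1 = 110
i=1: 110 = 3^(3 + 1) + 3^3 + 2 (b=3); 3→4: 4^(4 + 1) + 4^4 + 2 = 1282; 1282−1 = 1281
i=2: 1281 = 4^(4 + 1) + 4^4 + 1 (b=4); 4→5: 5^(5 + 1) + 5^5 + 1 = 18751; 18751−1 = 18750
i=3: 18750 = 5^(5 + 1) + 5^5 (b=5); 5→6: 6^(6 + 1) + 6^6 = 326592; 326592−1 = 326591
i=4: 326591 = 6^(6 + 1) + 5·6^5 + 5·6^4 + 5·6^3 + 5·6^2 + 5·6 + 5 (b=6); 6→7: 7^(7 + 1) + 5·7^5 + 5·7^4 + 5·7^3 + 5·7^2 + 5·7 + 5 = 5862841; 5862841−1 = 5862840
i=5: 5862840 = 7^(7 + 1) + 5·7^5 + 5·7^4 + 5·7^3 + 5·7^2 + 5·7 + 4 (b=7); 7→8: 8^(8 + 1) + 5·8^5 + 5·8^4 + 5·8^3 + 5·8^2 + 5·8 + 4 = 134404972; 134404972−1 = 134404971
i=6: 134404971 = 8^(8 + 1) + 5·8^5 + 5·8^4 + 5·8^3 + 5·8^2 + 5·8 + 3 (b=8); 8→9: 9^(9 + 1) + 5·9^5 + 5·9^4 + 5·9^3 + 5·9^2 + 5·9 + 3 = 3487116549; 3487116549−1 = 3487116548
i=7: 3487116548 = 9^(9 + 1) + 5·9^5 + 5·9^4 + 5·9^3 + 5·9^2 + 5·9 + 2 (b=9); 9→10: 10^(10 + 1) + 5·10^5 + 5·10^4 + 5·10^3 + 5·10^2 + 5·10 + 2 = 100000555552; 100000555552−1 = 100000555551

14, 110, 1281, 18750, 326591, 5862840, 134404971, 3487116548, 100000555551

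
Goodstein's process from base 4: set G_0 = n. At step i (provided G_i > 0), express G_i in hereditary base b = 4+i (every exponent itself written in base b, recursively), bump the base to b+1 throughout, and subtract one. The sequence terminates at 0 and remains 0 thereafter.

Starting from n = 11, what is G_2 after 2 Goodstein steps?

13

(0) 11|_4 = 2·4 + 3 ↦ 2·5 + 3|_5 = 13 ⇒ 12
(1) 12|_5 = 2·5 + 2 ↦ 2·6 + 2|_6 = 14 ⇒ 13
(2) 13|_6 = 2·6 + 1 ↦ 2·7 + 1|_7 = 15 ⇒ 14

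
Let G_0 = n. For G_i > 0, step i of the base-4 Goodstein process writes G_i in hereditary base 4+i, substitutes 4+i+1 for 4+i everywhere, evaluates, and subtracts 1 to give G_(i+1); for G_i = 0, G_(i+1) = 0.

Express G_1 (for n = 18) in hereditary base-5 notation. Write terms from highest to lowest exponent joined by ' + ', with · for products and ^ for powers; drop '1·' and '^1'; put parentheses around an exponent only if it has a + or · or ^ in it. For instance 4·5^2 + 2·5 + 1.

step 0: 18 = 4^2 + 2; sub 5 for 4: 5^2 + 2; = 27; G_1 = 27−1 = 26
step 1: 26 = 5^2 + 1; sub 6 for 5: 6^2 + 1; = 37; G_2 = 37−1 = 36

5^2 + 1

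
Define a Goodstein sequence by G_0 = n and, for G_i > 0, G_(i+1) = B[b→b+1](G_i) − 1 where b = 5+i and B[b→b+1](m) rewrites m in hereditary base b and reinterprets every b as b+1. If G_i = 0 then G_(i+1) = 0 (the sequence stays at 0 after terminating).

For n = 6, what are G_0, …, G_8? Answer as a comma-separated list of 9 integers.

6 —HB5→ 5 + 1 —bump→ 6 + 1 = 7 —(−1)→ 6
6 —HB6→ 6 —bump→ 7 = 7 —(−1)→ 6
6 —HB7→ 6 —bump→ 6 = 6 —(−1)→ 5
5 —HB8→ 5 —bump→ 5 = 5 —(−1)→ 4
4 —HB9→ 4 —bump→ 4 = 4 —(−1)→ 3
3 —HB10→ 3 —bump→ 3 = 3 —(−1)→ 2
2 —HB11→ 2 —bump→ 2 = 2 —(−1)→ 1
1 —HB12→ 1 —bump→ 1 = 1 —(−1)→ 0

6, 6, 6, 5, 4, 3, 2, 1, 0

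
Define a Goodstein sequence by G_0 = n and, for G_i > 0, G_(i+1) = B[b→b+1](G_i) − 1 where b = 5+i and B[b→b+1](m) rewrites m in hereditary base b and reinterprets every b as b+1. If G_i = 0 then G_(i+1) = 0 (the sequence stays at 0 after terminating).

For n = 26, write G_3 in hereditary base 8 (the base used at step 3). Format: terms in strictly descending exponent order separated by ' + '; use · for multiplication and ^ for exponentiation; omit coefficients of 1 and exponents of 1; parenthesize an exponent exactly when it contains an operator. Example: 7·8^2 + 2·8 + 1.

6·8 + 5

26 —HB5→ 5^2 + 1 —bump→ 6^2 + 1 = 37 —(−1)→ 36
36 —HB6→ 6^2 —bump→ 7^2 = 49 —(−1)→ 48
48 —HB7→ 6·7 + 6 —bump→ 6·8 + 6 = 54 —(−1)→ 53
53 —HB8→ 6·8 + 5 —bump→ 6·9 + 5 = 59 —(−1)→ 58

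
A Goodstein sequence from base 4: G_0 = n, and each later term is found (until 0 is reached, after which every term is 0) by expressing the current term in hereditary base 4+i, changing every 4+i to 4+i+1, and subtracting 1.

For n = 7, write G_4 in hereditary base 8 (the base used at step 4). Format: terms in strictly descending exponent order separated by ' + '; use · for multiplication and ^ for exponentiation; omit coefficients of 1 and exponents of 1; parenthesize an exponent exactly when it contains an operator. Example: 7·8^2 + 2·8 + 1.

7

[0] 7 ≡ 4 + 3 (base 4). Lift 5: 8. −1: 7.
[1] 7 ≡ 5 + 2 (base 5). Lift 6: 8. −1: 7.
[2] 7 ≡ 6 + 1 (base 6). Lift 7: 8. −1: 7.
[3] 7 ≡ 7 (base 7). Lift 8: 8. −1: 7.
[4] 7 ≡ 7 (base 8). Lift 9: 7. −1: 6.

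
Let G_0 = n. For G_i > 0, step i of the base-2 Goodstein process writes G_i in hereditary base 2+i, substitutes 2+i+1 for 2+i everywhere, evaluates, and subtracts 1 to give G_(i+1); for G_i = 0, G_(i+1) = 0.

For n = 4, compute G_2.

41

[0] 4 ≡ 2^2 (base 2). Lift 3: 27. −1: 26.
[1] 26 ≡ 2·3^2 + 2·3 + 2 (base 3). Lift 4: 42. −1: 41.
[2] 41 ≡ 2·4^2 + 2·4 + 1 (base 4). Lift 5: 61. −1: 60.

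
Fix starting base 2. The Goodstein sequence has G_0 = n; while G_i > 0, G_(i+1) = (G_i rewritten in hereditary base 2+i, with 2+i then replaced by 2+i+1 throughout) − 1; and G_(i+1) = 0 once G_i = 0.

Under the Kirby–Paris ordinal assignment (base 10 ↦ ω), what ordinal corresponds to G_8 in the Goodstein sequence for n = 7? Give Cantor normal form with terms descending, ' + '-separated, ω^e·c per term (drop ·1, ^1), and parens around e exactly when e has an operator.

(0) 7|_2 = 2^2 + 2 + 1 ↦ 3^3 + 3 + 1|_3 = 31 ⇒ 30
(1) 30|_3 = 3^3 + 3 ↦ 4^4 + 4|_4 = 260 ⇒ 259
(2) 259|_4 = 4^4 + 3 ↦ 5^5 + 3|_5 = 3128 ⇒ 3127
(3) 3127|_5 = 5^5 + 2 ↦ 6^6 + 2|_6 = 46658 ⇒ 46657
(4) 46657|_6 = 6^6 + 1 ↦ 7^7 + 1|_7 = 823544 ⇒ 823543
(5) 823543|_7 = 7^7 ↦ 8^8|_8 = 16777216 ⇒ 16777215
(6) 16777215|_8 = 7·8^7 + 7·8^6 + 7·8^5 + 7·8^4 + 7·8^3 + 7·8^2 + 7·8 + 7 ↦ 7·9^7 + 7·9^6 + 7·9^5 + 7·9^4 + 7·9^3 + 7·9^2 + 7·9 + 7|_9 = 37665880 ⇒ 37665879
(7) 37665879|_9 = 7·9^7 + 7·9^6 + 7·9^5 + 7·9^4 + 7·9^3 + 7·9^2 + 7·9 + 6 ↦ 7·10^7 + 7·10^6 + 7·10^5 + 7·10^4 + 7·10^3 + 7·10^2 + 7·10 + 6|_10 = 77777776 ⇒ 77777775
(8) 77777775|_10 = 7·10^7 + 7·10^6 + 7·10^5 + 7·10^4 + 7·10^3 + 7·10^2 + 7·10 + 5 ↦ 7·11^7 + 7·11^6 + 7·11^5 + 7·11^4 + 7·11^3 + 7·11^2 + 7·11 + 5|_11 = 150051214 ⇒ 150051213

ω^7·7 + ω^6·7 + ω^5·7 + ω^4·7 + ω^3·7 + ω^2·7 + ω·7 + 5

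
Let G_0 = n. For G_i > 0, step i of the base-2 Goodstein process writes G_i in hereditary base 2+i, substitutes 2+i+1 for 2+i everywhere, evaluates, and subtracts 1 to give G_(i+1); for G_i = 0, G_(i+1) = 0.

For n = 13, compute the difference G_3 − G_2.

13 —HB2→ 2^(2 + 1) + 2^2 + 1 —bump→ 3^(3 + 1) + 3^3 + 1 = 109 —(−1)→ 108
108 —HB3→ 3^(3 + 1) + 3^3 —bump→ 4^(4 + 1) + 4^4 = 1280 —(−1)→ 1279
1279 —HB4→ 4^(4 + 1) + 3·4^3 + 3·4^2 + 3·4 + 3 —bump→ 5^(5 + 1) + 3·5^3 + 3·5^2 + 3·5 + 3 = 16093 —(−1)→ 16092

14813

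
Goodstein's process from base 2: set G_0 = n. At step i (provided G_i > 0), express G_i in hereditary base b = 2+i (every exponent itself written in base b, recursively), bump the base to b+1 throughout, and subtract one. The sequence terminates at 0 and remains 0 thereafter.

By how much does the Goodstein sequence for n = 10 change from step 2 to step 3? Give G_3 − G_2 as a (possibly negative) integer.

14600

i=0: 10 = 2^(2 + 1) + 2 (b=2); 2→3: 3^(3 + 1) + 3 = 84; 84−1 = 83
i=1: 83 = 3^(3 + 1) + 2 (b=3); 3→4: 4^(4 + 1) + 2 = 1026; 1026−1 = 1025
i=2: 1025 = 4^(4 + 1) + 1 (b=4); 4→5: 5^(5 + 1) + 1 = 15626; 15626−1 = 15625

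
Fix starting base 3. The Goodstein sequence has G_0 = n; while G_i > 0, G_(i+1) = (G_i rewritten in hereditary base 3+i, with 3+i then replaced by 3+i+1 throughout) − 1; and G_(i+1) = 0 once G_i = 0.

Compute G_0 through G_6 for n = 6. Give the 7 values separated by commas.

(0) 6|_3 = 2·3 ↦ 2·4|_4 = 8 ⇒ 7
(1) 7|_4 = 4 + 3 ↦ 5 + 3|_5 = 8 ⇒ 7
(2) 7|_5 = 5 + 2 ↦ 6 + 2|_6 = 8 ⇒ 7
(3) 7|_6 = 6 + 1 ↦ 7 + 1|_7 = 8 ⇒ 7
(4) 7|_7 = 7 ↦ 8|_8 = 8 ⇒ 7
(5) 7|_8 = 7 ↦ 7|_9 = 7 ⇒ 6

6, 7, 7, 7, 7, 7, 6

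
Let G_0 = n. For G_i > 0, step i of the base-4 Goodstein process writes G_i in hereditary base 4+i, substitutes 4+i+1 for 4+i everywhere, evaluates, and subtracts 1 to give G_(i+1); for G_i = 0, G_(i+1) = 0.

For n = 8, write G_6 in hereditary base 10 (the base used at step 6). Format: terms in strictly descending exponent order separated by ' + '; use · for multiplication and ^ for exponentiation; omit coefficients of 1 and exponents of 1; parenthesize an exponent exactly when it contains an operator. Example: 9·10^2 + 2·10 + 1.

[0] 8 ≡ 2·4 (base 4). Lift 5: 10. −1: 9.
[1] 9 ≡ 5 + 4 (base 5). Lift 6: 10. −1: 9.
[2] 9 ≡ 6 + 3 (base 6). Lift 7: 10. −1: 9.
[3] 9 ≡ 7 + 2 (base 7). Lift 8: 10. −1: 9.
[4] 9 ≡ 8 + 1 (base 8). Lift 9: 10. −1: 9.
[5] 9 ≡ 9 (base 9). Lift 10: 10. −1: 9.
[6] 9 ≡ 9 (base 10). Lift 11: 9. −1: 8.

9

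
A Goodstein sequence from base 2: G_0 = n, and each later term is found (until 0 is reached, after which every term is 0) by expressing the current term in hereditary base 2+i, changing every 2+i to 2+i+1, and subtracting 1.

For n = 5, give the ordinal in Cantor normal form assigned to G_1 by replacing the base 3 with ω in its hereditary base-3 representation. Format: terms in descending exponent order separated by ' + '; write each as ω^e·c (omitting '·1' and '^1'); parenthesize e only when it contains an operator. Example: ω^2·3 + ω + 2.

step 0: 5 = 2^2 + 1; sub 3 for 2: 3^3 + 1; = 28; G_1 = 28−1 = 27
step 1: 27 = 3^3; sub 4 for 3: 4^4; = 256; G_2 = 256−1 = 255

ω^ω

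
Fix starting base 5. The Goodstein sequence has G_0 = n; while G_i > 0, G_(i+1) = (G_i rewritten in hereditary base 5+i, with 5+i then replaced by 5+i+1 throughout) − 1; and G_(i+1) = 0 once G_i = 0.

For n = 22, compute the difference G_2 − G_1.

i=0: 22 = 4·5 + 2 (b=5); 5→6: 4·6 + 2 = 26; 26−1 = 25
i=1: 25 = 4·6 + 1 (b=6); 6→7: 4·7 + 1 = 29; 29−1 = 28

3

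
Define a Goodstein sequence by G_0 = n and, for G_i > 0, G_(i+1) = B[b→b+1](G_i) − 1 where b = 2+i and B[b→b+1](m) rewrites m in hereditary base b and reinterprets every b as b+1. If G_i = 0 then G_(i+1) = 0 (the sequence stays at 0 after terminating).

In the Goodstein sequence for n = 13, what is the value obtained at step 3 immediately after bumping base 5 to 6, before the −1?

280712

(0) 13|_2 = 2^(2 + 1) + 2^2 + 1 ↦ 3^(3 + 1) + 3^3 + 1|_3 = 109 ⇒ 108
(1) 108|_3 = 3^(3 + 1) + 3^3 ↦ 4^(4 + 1) + 4^4|_4 = 1280 ⇒ 1279
(2) 1279|_4 = 4^(4 + 1) + 3·4^3 + 3·4^2 + 3·4 + 3 ↦ 5^(5 + 1) + 3·5^3 + 3·5^2 + 3·5 + 3|_5 = 16093 ⇒ 16092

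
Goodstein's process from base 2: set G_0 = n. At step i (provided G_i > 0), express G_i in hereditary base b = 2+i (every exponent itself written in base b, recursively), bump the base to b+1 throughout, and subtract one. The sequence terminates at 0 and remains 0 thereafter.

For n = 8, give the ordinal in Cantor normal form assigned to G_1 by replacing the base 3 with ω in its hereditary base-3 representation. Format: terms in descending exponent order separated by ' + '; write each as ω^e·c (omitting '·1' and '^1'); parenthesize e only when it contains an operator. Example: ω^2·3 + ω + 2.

(0) 8|_2 = 2^(2 + 1) ↦ 3^(3 + 1)|_3 = 81 ⇒ 80
(1) 80|_3 = 2·3^3 + 2·3^2 + 2·3 + 2 ↦ 2·4^4 + 2·4^2 + 2·4 + 2|_4 = 554 ⇒ 553

ω^ω·2 + ω^2·2 + ω·2 + 2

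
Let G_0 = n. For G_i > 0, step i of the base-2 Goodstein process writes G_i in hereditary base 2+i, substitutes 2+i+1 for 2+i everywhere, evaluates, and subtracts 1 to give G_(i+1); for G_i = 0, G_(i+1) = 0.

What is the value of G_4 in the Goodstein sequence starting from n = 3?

step 0: 3 = 2 + 1; sub 3 for 2: 3 + 1; = 4; G_1 = 4−1 = 3
step 1: 3 = 3; sub 4 for 3: 4; = 4; G_2 = 4−1 = 3
step 2: 3 = 3; sub 5 for 4: 3; = 3; G_3 = 3−1 = 2
step 3: 2 = 2; sub 6 for 5: 2; = 2; G_4 = 2−1 = 1
step 4: 1 = 1; sub 7 for 6: 1; = 1; G_5 = 1−1 = 0

1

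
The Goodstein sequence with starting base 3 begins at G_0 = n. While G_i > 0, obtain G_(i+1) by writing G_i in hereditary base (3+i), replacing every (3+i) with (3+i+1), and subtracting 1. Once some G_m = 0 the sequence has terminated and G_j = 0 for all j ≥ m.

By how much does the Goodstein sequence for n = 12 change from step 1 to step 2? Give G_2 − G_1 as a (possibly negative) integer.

8

G_0=12  [base 3] 3^2 + 3  →[3↦4]→  4^2 + 4 = 20  −1 ⇒ G_1=19
G_1=19  [base 4] 4^2 + 3  →[4↦5]→  5^2 + 3 = 28  −1 ⇒ G_2=27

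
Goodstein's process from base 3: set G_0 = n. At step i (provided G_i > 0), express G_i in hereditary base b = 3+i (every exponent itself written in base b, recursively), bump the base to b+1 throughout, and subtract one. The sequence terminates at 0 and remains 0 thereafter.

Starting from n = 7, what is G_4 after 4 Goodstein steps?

[0] 7 ≡ 2·3 + 1 (base 3). Lift 4: 9. −1: 8.
[1] 8 ≡ 2·4 (base 4). Lift 5: 10. −1: 9.
[2] 9 ≡ 5 + 4 (base 5). Lift 6: 10. −1: 9.
[3] 9 ≡ 6 + 3 (base 6). Lift 7: 10. −1: 9.

9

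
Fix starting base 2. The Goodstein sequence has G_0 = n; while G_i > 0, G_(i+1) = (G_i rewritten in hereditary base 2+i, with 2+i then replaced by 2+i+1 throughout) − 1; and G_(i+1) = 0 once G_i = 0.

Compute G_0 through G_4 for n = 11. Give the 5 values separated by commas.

11, 84, 1027, 15627, 279937

i=0: 11 = 2^(2 + 1) + 2 + 1 (b=2); 2→3: 3^(3 + 1) + 3 + 1 = 85; 85−1 = 84
i=1: 84 = 3^(3 + 1) + 3 (b=3); 3→4: 4^(4 + 1) + 4 = 1028; 1028−1 = 1027
i=2: 1027 = 4^(4 + 1) + 3 (b=4); 4→5: 5^(5 + 1) + 3 = 15628; 15628−1 = 15627
i=3: 15627 = 5^(5 + 1) + 2 (b=5); 5→6: 6^(6 + 1) + 2 = 279938; 279938−1 = 279937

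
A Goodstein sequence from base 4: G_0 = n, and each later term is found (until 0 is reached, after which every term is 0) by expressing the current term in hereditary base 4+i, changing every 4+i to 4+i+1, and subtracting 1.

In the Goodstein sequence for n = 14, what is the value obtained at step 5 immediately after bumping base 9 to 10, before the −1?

G_0=14  [base 4] 3·4 + 2  →[4↦5]→  3·5 + 2 = 17  −1 ⇒ G_1=16
G_1=16  [base 5] 3·5 + 1  →[5↦6]→  3·6 + 1 = 19  −1 ⇒ G_2=18
G_2=18  [base 6] 3·6  →[6↦7]→  3·7 = 21  −1 ⇒ G_3=20
G_3=20  [base 7] 2·7 + 6  →[7↦8]→  2·8 + 6 = 22  −1 ⇒ G_4=21
G_4=21  [base 8] 2·8 + 5  →[8↦9]→  2·9 + 5 = 23  −1 ⇒ G_5=22
G_5=22  [base 9] 2·9 + 4  →[9↦10]→  2·10 + 4 = 24  −1 ⇒ G_6=23

24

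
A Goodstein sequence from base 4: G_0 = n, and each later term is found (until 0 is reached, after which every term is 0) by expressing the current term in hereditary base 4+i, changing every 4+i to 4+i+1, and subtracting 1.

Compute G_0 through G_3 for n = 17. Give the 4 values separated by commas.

i=0: 17 = 4^2 + 1 (b=4); 4→5: 5^2 + 1 = 26; 26−1 = 25
i=1: 25 = 5^2 (b=5); 5→6: 6^2 = 36; 36−1 = 35
i=2: 35 = 5·6 + 5 (b=6); 6→7: 5·7 + 5 = 40; 40−1 = 39

17, 25, 35, 39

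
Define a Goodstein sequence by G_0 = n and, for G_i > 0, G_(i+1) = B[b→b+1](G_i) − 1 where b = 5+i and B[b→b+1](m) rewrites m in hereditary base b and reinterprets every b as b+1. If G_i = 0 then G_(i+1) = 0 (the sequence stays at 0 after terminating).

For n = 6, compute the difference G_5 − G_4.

6 —HB5→ 5 + 1 —bump→ 6 + 1 = 7 —(−1)→ 6
6 —HB6→ 6 —bump→ 7 = 7 —(−1)→ 6
6 —HB7→ 6 —bump→ 6 = 6 —(−1)→ 5
5 —HB8→ 5 —bump→ 5 = 5 —(−1)→ 4
4 —HB9→ 4 —bump→ 4 = 4 —(−1)→ 3

-1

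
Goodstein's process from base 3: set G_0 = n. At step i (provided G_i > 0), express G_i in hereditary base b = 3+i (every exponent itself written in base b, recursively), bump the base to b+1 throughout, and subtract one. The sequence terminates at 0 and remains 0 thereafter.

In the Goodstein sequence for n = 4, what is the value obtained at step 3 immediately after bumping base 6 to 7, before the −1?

G_0 = 4. HB_3(4) = 3 + 1. Bump = 5. G_1 = 4.
G_1 = 4. HB_4(4) = 4. Bump = 5. G_2 = 4.
G_2 = 4. HB_5(4) = 4. Bump = 4. G_3 = 3.
G_3 = 3. HB_6(3) = 3. Bump = 3. G_4 = 2.

3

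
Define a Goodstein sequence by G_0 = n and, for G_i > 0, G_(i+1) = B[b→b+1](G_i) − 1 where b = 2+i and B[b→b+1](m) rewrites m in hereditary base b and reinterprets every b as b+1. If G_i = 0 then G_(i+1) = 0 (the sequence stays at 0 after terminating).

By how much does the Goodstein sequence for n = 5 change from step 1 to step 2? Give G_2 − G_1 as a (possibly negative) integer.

G_0=5  [base 2] 2^2 + 1  →[2↦3]→  3^3 + 1 = 28  −1 ⇒ G_1=27
G_1=27  [base 3] 3^3  →[3↦4]→  4^4 = 256  −1 ⇒ G_2=255

228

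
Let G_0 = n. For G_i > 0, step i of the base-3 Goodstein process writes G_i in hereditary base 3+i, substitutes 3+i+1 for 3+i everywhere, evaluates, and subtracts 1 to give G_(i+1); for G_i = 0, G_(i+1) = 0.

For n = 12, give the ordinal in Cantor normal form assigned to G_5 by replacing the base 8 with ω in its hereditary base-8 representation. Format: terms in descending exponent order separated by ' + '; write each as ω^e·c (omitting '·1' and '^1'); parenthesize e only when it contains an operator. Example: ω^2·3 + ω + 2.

ω·7 + 7

base 3: 12 = 3^2 + 3; at 4: 4^2 + 4 = 20; next = 19
base 4: 19 = 4^2 + 3; at 5: 5^2 + 3 = 28; next = 27
base 5: 27 = 5^2 + 2; at 6: 6^2 + 2 = 38; next = 37
base 6: 37 = 6^2 + 1; at 7: 7^2 + 1 = 50; next = 49
base 7: 49 = 7^2; at 8: 8^2 = 64; next = 63
base 8: 63 = 7·8 + 7; at 9: 7·9 + 7 = 70; next = 69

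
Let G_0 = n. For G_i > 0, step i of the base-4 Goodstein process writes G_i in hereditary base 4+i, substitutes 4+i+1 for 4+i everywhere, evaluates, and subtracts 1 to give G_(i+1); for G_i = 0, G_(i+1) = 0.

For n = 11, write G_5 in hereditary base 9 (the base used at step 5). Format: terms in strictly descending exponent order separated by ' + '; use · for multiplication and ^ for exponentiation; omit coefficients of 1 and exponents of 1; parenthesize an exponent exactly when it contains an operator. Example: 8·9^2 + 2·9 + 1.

9 + 6

step 0: 11 = 2·4 + 3; sub 5 for 4: 2·5 + 3; = 13; G_1 = 13−1 = 12
step 1: 12 = 2·5 + 2; sub 6 for 5: 2·6 + 2; = 14; G_2 = 14−1 = 13
step 2: 13 = 2·6 + 1; sub 7 for 6: 2·7 + 1; = 15; G_3 = 15−1 = 14
step 3: 14 = 2·7; sub 8 for 7: 2·8; = 16; G_4 = 16−1 = 15
step 4: 15 = 8 + 7; sub 9 for 8: 9 + 7; = 16; G_5 = 16−1 = 15
step 5: 15 = 9 + 6; sub 10 for 9: 10 + 6; = 16; G_6 = 16−1 = 15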